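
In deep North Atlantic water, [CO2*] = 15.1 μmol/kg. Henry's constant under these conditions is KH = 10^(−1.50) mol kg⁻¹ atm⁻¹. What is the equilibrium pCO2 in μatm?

KH = 10^(−1.50) = 3.162×10^-2 mol kg⁻¹ atm⁻¹
pCO2 = [CO2*]/KH = 15.1×10^-6 / 3.162×10^-2 = 4.78×10^-4 atm = 478 μatm

pCO2 = 478 μatm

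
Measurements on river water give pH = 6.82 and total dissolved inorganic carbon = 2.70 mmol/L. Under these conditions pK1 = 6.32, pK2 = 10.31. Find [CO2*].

α₀ = 1 / (1 + K1/[H⁺] + K1K2/[H⁺]²) = 1 / (1 + 10^+0.50 + 10^-2.99)
   = 1 / (1 + 3.1623 + 0.0010233) = 1/4.1633 = 0.2402
[CO2*] = α₀ × DIC = 0.2402 × 2.70 = 0.649 mmol/L

[CO2*] = 0.649 mmol/L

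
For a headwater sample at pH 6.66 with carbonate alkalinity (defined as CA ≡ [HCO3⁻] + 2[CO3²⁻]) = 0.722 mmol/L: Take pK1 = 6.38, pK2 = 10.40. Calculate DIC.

DIC = 1.10 mmol/L

CA = [HCO3⁻] + 2[CO3²⁻] = (α₁ + 2α₂)·DIC
At pH 6.66: [H⁺]/K1 = 10^-0.28 = 0.52481, K2/[H⁺] = 10^-3.74 = 0.00018197
α₁ = 1/(1 + 0.52481 + 0.00018197) = 1/1.5250 = 0.6557; α₂ = α₁·K2/[H⁺] = 0.0001193
α₁ + 2α₂ = 0.6560
DIC = CA / (α₁ + 2α₂) = 0.722 / 0.6560 = 1.10 mmol/L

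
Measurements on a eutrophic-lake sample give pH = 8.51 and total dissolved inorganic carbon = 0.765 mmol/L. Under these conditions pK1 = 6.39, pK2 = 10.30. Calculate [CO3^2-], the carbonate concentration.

α₂ = 1 / (1 + [H⁺]/K2 + [H⁺]²/(K1K2)) = 1 / (1 + 10^+1.79 + 10^-0.33)
   = 1 / (1 + 61.660 + 0.46774) = 1/63.127 = 0.01584
[CO3²⁻] = α₂ × DIC = 0.01584 × 0.765 = 0.0121 mmol/L = 12.1 μmol/L

[CO3²⁻] = 12.1 μmol/L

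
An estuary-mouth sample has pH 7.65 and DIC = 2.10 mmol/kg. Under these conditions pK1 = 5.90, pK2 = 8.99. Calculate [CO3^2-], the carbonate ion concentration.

α₂ = 1 / (1 + [H⁺]/K2 + [H⁺]²/(K1K2)) = 1 / (1 + 10^+1.34 + 10^-0.41)
   = 1 / (1 + 21.878 + 0.38905) = 1/23.267 = 0.04298
[CO3²⁻] = α₂ × DIC = 0.04298 × 2.10 = 0.0903 mmol/kg

[CO3²⁻] = 0.0903 mmol/kg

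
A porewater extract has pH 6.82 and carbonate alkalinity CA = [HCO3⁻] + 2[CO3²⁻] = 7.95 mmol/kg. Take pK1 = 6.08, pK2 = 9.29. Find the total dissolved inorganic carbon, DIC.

CA = [HCO3⁻] + 2[CO3²⁻] = (α₁ + 2α₂)·DIC
At pH 6.82: [H⁺]/K1 = 10^-0.74 = 0.18197, K2/[H⁺] = 10^-2.47 = 0.0033884
α₁ = 1/(1 + 0.18197 + 0.0033884) = 1/1.1854 = 0.8436; α₂ = α₁·K2/[H⁺] = 0.002859
α₁ + 2α₂ = 0.8493
DIC = CA / (α₁ + 2α₂) = 7.95 / 0.8493 = 9.36 mmol/kg

DIC = 9.36 mmol/kg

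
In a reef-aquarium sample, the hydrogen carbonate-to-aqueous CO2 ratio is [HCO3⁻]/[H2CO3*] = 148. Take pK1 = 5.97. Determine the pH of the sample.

From K1 = [H⁺][HCO3⁻]/[H2CO3*]:  pH = pK1 + log₁₀([HCO3⁻]/[H2CO3*])
log₁₀(148) = +2.170
pH = 5.97 + (+2.170) = 8.14

pH = 8.14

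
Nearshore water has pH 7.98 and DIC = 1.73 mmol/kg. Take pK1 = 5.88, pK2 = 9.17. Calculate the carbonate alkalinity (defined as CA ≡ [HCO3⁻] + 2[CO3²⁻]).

CA = 1.82 mmol/kg

CA = [HCO3⁻] + 2[CO3²⁻] = (α₁ + 2α₂)·DIC
At pH 7.98: [H⁺]/K1 = 10^-2.10 = 0.0079433, K2/[H⁺] = 10^-1.19 = 0.064565
α₁ = 1/(1 + 0.0079433 + 0.064565) = 1/1.0725 = 0.9324; α₂ = α₁·K2/[H⁺] = 0.06020
α₁ + 2α₂ = 1.0528
CA = 1.0528 × 1.73 = 1.82 mmol/kg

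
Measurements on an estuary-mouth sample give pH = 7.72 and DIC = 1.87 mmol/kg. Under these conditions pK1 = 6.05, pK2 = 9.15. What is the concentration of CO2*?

[CO2*] = 0.0378 mmol/kg

α₀ = 1 / (1 + K1/[H⁺] + K1K2/[H⁺]²) = 1 / (1 + 10^+1.67 + 10^+0.24)
   = 1 / (1 + 46.774 + 1.7378) = 1/49.511 = 0.02020
[CO2*] = α₀ × DIC = 0.02020 × 1.87 = 0.0378 mmol/kg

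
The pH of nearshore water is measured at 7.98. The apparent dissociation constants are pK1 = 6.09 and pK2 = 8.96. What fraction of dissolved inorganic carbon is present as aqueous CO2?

α₀ = 0.0115

α₀ = 1 / (1 + K1/[H⁺] + K1K2/[H⁺]²) = 1 / (1 + 10^+1.89 + 10^+0.91)
   = 1 / (1 + 77.625 + 8.1283) = 1/86.753 = 0.01153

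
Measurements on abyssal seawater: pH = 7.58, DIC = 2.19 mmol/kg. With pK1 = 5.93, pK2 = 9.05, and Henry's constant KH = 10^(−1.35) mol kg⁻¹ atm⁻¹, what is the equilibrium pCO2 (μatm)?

α₀ = 1 / (1 + K1/[H⁺] + K1K2/[H⁺]²) = 1 / (1 + 10^+1.65 + 10^+0.18)
   = 1 / (1 + 44.668 + 1.5136) = 1/47.182 = 0.02119
[CO2*] = α₀ × DIC = 0.02119 × 2.19 = 0.04642 mmol/kg
pCO2 = [CO2*]/KH = 4.642×10^-5 / 4.467×10^-2 = 1040 μatm

pCO2 = 1040 μatm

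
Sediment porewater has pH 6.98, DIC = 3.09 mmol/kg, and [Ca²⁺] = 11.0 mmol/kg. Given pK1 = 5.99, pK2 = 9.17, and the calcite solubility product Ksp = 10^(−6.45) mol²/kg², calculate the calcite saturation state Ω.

Ω = 0.558

α₂ = 1 / (1 + [H⁺]/K2 + [H⁺]²/(K1K2)) = 1 / (1 + 10^+2.19 + 10^+1.20)
   = 1 / (1 + 154.88 + 15.849) = 1/171.73 = 0.005823
[CO3²⁻] = α₂ × DIC = 0.005823 × 3.09 = 0.01799 mmol/kg = 17.99 μmol/kg
Ksp = 10^(−6.45) = 3.548×10^-7
Ω = [Ca²⁺][CO3²⁻]/Ksp = (11.0×10^-3)(1.799×10^-5) / 3.548×10^-7 = 0.558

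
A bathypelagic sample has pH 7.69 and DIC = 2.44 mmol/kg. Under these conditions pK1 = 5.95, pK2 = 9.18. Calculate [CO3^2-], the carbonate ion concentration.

[CO3²⁻] = 0.0752 mmol/kg

α₂ = 1 / (1 + [H⁺]/K2 + [H⁺]²/(K1K2)) = 1 / (1 + 10^+1.49 + 10^-0.25)
   = 1 / (1 + 30.903 + 0.56234) = 1/32.465 = 0.03080
[CO3²⁻] = α₂ × DIC = 0.03080 × 2.44 = 0.0752 mmol/kg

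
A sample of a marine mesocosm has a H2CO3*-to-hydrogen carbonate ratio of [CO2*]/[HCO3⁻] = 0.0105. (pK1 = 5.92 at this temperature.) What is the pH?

From K1 = [H⁺][HCO3⁻]/[CO2*]:  pH = pK1 − log₁₀([CO2*]/[HCO3⁻])
log₁₀(0.0105) = -1.979
pH = 5.92 − (-1.979) = 7.90

pH = 7.90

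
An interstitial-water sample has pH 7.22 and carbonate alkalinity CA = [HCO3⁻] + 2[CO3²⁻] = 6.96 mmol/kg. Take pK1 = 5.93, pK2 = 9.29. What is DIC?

DIC = 7.25 mmol/kg

CA = [HCO3⁻] + 2[CO3²⁻] = (α₁ + 2α₂)·DIC
At pH 7.22: [H⁺]/K1 = 10^-1.29 = 0.051286, K2/[H⁺] = 10^-2.07 = 0.0085114
α₁ = 1/(1 + 0.051286 + 0.0085114) = 1/1.0598 = 0.9436; α₂ = α₁·K2/[H⁺] = 0.008031
α₁ + 2α₂ = 0.9596
DIC = CA / (α₁ + 2α₂) = 6.96 / 0.9596 = 7.25 mmol/kg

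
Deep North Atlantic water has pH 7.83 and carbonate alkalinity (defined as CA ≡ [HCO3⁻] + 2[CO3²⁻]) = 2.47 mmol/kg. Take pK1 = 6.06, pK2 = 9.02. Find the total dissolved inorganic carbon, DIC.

DIC = 2.37 mmol/kg

CA = [HCO3⁻] + 2[CO3²⁻] = (α₁ + 2α₂)·DIC
At pH 7.83: [H⁺]/K1 = 10^-1.77 = 0.016982, K2/[H⁺] = 10^-1.19 = 0.064565
α₁ = 1/(1 + 0.016982 + 0.064565) = 1/1.0815 = 0.9246; α₂ = α₁·K2/[H⁺] = 0.05970
α₁ + 2α₂ = 1.0440
DIC = CA / (α₁ + 2α₂) = 2.47 / 1.0440 = 2.37 mmol/kg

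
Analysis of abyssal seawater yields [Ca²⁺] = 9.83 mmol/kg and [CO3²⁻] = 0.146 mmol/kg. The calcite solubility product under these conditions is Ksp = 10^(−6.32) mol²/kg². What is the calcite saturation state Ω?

Ω = 3.00

Ksp = 10^(−6.32) = 4.786×10^-7
Ω = [Ca²⁺][CO3²⁻]/Ksp = (9.83×10^-3)(0.146×10^-3) / 4.786×10^-7 = 3.00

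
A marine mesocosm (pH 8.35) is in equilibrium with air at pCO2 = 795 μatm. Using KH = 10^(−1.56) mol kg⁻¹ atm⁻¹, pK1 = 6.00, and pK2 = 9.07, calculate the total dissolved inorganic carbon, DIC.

DIC = 5.86 mmol/kg

[CO2*] = KH · pCO2 = 10^(−1.56) × 795×10^-6 = 2.190×10^-5 mol/kg
α₀ = 1/(1 + K1/[H⁺] + K1K2/[H⁺]²) = 1/(1 + 10^+2.35 + 10^+1.63) = 0.003738
DIC = [CO2*]/α₀ = 2.190×10^-5 / 0.003738 = 5.86 mmol/kg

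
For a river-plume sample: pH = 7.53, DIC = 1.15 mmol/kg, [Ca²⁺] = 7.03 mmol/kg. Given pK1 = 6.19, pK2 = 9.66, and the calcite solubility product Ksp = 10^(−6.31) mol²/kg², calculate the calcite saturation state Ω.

Ω = 0.116

α₂ = 1 / (1 + [H⁺]/K2 + [H⁺]²/(K1K2)) = 1 / (1 + 10^+2.13 + 10^+0.79)
   = 1 / (1 + 134.90 + 6.1660) = 1/142.06 = 0.007039
[CO3²⁻] = α₂ × DIC = 0.007039 × 1.15 = 0.008095 mmol/kg = 8.095 μmol/kg
Ksp = 10^(−6.31) = 4.898×10^-7
Ω = [Ca²⁺][CO3²⁻]/Ksp = (7.03×10^-3)(8.095×10^-6) / 4.898×10^-7 = 0.116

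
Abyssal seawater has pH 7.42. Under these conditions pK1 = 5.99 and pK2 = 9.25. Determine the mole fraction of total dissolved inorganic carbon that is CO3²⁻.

α₂ = 0.0141

α₂ = 1 / (1 + [H⁺]/K2 + [H⁺]²/(K1K2)) = 1 / (1 + 10^+1.83 + 10^+0.40)
   = 1 / (1 + 67.608 + 2.5119) = 1/71.120 = 0.01406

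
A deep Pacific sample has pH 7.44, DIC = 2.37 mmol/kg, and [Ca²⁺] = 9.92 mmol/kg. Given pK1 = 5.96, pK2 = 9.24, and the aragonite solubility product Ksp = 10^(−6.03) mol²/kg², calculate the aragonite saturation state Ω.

α₂ = 1 / (1 + [H⁺]/K2 + [H⁺]²/(K1K2)) = 1 / (1 + 10^+1.80 + 10^+0.32)
   = 1 / (1 + 63.096 + 2.0893) = 1/66.185 = 0.01511
[CO3²⁻] = α₂ × DIC = 0.01511 × 2.37 = 0.03581 mmol/kg
Ksp = 10^(−6.03) = 9.333×10^-7
Ω = [Ca²⁺][CO3²⁻]/Ksp = (9.92×10^-3)(3.581×10^-5) / 9.333×10^-7 = 0.381

Ω = 0.381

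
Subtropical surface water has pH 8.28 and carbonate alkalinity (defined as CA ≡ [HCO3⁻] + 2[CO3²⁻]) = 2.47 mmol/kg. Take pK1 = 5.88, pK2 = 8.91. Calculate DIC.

DIC = 2.08 mmol/kg

CA = [HCO3⁻] + 2[CO3²⁻] = (α₁ + 2α₂)·DIC
At pH 8.28: [H⁺]/K1 = 10^-2.40 = 0.0039811, K2/[H⁺] = 10^-0.63 = 0.23442
α₁ = 1/(1 + 0.0039811 + 0.23442) = 1/1.2384 = 0.8075; α₂ = α₁·K2/[H⁺] = 0.1893
α₁ + 2α₂ = 1.1861
DIC = CA / (α₁ + 2α₂) = 2.47 / 1.1861 = 2.08 mmol/kg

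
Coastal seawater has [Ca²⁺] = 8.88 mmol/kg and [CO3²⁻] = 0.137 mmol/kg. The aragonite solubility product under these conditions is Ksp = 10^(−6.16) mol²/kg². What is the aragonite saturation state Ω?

Ω = 1.76

Ksp = 10^(−6.16) = 6.918×10^-7
Ω = [Ca²⁺][CO3²⁻]/Ksp = (8.88×10^-3)(0.137×10^-3) / 6.918×10^-7 = 1.76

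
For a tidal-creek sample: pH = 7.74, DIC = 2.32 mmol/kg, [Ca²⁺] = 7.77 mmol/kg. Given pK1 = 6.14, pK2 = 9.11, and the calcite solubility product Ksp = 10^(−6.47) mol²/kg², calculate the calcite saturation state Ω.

Ω = 2.13

α₂ = 1 / (1 + [H⁺]/K2 + [H⁺]²/(K1K2)) = 1 / (1 + 10^+1.37 + 10^-0.23)
   = 1 / (1 + 23.442 + 0.58884) = 1/25.031 = 0.03995
[CO3²⁻] = α₂ × DIC = 0.03995 × 2.32 = 0.09268 mmol/kg
Ksp = 10^(−6.47) = 3.388×10^-7
Ω = [Ca²⁺][CO3²⁻]/Ksp = (7.77×10^-3)(9.268×10^-5) / 3.388×10^-7 = 2.13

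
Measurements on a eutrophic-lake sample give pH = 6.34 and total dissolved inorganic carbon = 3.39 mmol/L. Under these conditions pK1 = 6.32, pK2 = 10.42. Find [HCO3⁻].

[HCO3⁻] = 1.73 mmol/L

α₁ = 1 / (1 + [H⁺]/K1 + K2/[H⁺]) = 1 / (1 + 10^-0.02 + 10^-4.08)
   = 1 / (1 + 0.95499 + 8.3176×10^-5) = 1/1.9551 = 0.5115
[HCO3⁻] = α₁ × DIC = 0.5115 × 3.39 = 1.73 mmol/L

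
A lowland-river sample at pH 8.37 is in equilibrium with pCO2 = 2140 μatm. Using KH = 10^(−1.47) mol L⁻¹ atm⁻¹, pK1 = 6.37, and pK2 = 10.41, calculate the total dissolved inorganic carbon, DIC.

DIC = 7.39 mmol/L

[CO2*] = KH · pCO2 = 10^(−1.47) × 2140×10^-6 = 7.251×10^-5 mol/L
α₀ = 1/(1 + K1/[H⁺] + K1K2/[H⁺]²) = 1/(1 + 10^+2.00 + 10^-0.04) = 0.009812
DIC = [CO2*]/α₀ = 7.251×10^-5 / 0.009812 = 7.39 mmol/L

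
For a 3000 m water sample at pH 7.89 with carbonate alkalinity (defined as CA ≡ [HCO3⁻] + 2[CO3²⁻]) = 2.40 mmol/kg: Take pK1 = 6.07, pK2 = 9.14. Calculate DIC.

DIC = 2.31 mmol/kg

CA = [HCO3⁻] + 2[CO3²⁻] = (α₁ + 2α₂)·DIC
At pH 7.89: [H⁺]/K1 = 10^-1.82 = 0.015136, K2/[H⁺] = 10^-1.25 = 0.056234
α₁ = 1/(1 + 0.015136 + 0.056234) = 1/1.0714 = 0.9334; α₂ = α₁·K2/[H⁺] = 0.05249
α₁ + 2α₂ = 1.0384
DIC = CA / (α₁ + 2α₂) = 2.40 / 1.0384 = 2.31 mmol/kg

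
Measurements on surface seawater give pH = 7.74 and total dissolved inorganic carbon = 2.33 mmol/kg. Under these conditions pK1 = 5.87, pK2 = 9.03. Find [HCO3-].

α₁ = 1 / (1 + [H⁺]/K1 + K2/[H⁺]) = 1 / (1 + 10^-1.87 + 10^-1.29)
   = 1 / (1 + 0.013490 + 0.051286) = 1/1.0648 = 0.9392
[HCO3⁻] = α₁ × DIC = 0.9392 × 2.33 = 2.19 mmol/kg

[HCO3⁻] = 2.19 mmol/kg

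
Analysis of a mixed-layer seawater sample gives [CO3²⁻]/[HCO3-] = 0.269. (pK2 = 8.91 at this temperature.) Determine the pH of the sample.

From K2 = [H⁺][CO3²⁻]/[HCO3-]:  pH = pK2 + log₁₀([CO3²⁻]/[HCO3-])
log₁₀(0.269) = -0.570
pH = 8.91 + (-0.570) = 8.34

pH = 8.34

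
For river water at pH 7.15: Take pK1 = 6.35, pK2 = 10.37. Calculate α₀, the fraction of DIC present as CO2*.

α₀ = 1 / (1 + K1/[H⁺] + K1K2/[H⁺]²) = 1 / (1 + 10^+0.80 + 10^-2.42)
   = 1 / (1 + 6.3096 + 0.0038019) = 1/7.3134 = 0.1367

α₀ = 0.137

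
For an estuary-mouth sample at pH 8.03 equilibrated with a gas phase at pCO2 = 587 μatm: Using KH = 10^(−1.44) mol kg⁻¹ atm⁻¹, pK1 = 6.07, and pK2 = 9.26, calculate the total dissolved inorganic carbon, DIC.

[CO2*] = KH · pCO2 = 10^(−1.44) × 587×10^-6 = 2.131×10^-5 mol/kg
α₀ = 1/(1 + K1/[H⁺] + K1K2/[H⁺]²) = 1/(1 + 10^+1.96 + 10^+0.73) = 0.01025
DIC = [CO2*]/α₀ = 2.131×10^-5 / 0.01025 = 2.08 mmol/kg

DIC = 2.08 mmol/kg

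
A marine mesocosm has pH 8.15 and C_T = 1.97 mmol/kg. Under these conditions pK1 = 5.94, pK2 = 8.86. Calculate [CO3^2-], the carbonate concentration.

[CO3²⁻] = 0.320 mmol/kg

α₂ = 1 / (1 + [H⁺]/K2 + [H⁺]²/(K1K2)) = 1 / (1 + 10^+0.71 + 10^-1.50)
   = 1 / (1 + 5.1286 + 0.031623) = 1/6.1602 = 0.1623
[CO3²⁻] = α₂ × DIC = 0.1623 × 1.97 = 0.320 mmol/kg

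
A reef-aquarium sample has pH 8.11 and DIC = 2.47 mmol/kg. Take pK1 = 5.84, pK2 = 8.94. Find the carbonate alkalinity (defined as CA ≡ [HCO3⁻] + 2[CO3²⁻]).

CA = 2.78 mmol/kg

CA = [HCO3⁻] + 2[CO3²⁻] = (α₁ + 2α₂)·DIC
At pH 8.11: [H⁺]/K1 = 10^-2.27 = 0.0053703, K2/[H⁺] = 10^-0.83 = 0.14791
α₁ = 1/(1 + 0.0053703 + 0.14791) = 1/1.1533 = 0.8671; α₂ = α₁·K2/[H⁺] = 0.1283
α₁ + 2α₂ = 1.1236
CA = 1.1236 × 2.47 = 2.78 mmol/kg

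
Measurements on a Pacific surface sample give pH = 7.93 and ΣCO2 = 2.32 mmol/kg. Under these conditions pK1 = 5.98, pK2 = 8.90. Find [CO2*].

[CO2*] = 0.0233 mmol/kg

α₀ = 1 / (1 + K1/[H⁺] + K1K2/[H⁺]²) = 1 / (1 + 10^+1.95 + 10^+0.98)
   = 1 / (1 + 89.125 + 9.5499) = 1/99.675 = 0.01003
[CO2*] = α₀ × DIC = 0.01003 × 2.32 = 0.0233 mmol/kg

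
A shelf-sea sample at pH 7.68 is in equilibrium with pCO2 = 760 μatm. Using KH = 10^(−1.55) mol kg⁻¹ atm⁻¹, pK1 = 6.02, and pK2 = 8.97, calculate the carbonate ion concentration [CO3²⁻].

[CO2*] = KH · pCO2 = 10^(−1.55) × 760×10^-6 = 2.142×10^-5 mol/kg
α₀ = 1/(1 + K1/[H⁺] + K1K2/[H⁺]²) = 1/(1 + 10^+1.66 + 10^+0.37) = 0.02039
DIC = [CO2*]/α₀ = 2.142×10^-5 / 0.02039 = 1.051 mmol/kg
[CO3²⁻] = α₂·DIC; α₂ = 0.04779, so [CO3²⁻] = 0.04779 × 1.051 = 0.0502 mmol/kg

[CO3²⁻] = 0.0502 mmol/kg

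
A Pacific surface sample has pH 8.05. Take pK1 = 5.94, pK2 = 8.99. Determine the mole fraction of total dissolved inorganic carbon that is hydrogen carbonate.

α₁ = 0.891

α₁ = 1 / (1 + [H⁺]/K1 + K2/[H⁺]) = 1 / (1 + 10^-2.11 + 10^-0.94)
   = 1 / (1 + 0.0077625 + 0.11482) = 1/1.1226 = 0.8908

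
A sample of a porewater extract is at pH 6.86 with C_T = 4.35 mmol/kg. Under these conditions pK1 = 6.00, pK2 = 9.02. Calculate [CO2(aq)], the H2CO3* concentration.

α₀ = 1 / (1 + K1/[H⁺] + K1K2/[H⁺]²) = 1 / (1 + 10^+0.86 + 10^-1.30)
   = 1 / (1 + 7.2444 + 0.050119) = 1/8.2945 = 0.1206
[CO2*] = α₀ × DIC = 0.1206 × 4.35 = 0.524 mmol/kg

[CO2*] = 0.524 mmol/kg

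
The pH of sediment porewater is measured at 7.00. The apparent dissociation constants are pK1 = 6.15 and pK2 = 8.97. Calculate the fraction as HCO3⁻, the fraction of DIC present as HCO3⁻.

α₁ = 0.868

α₁ = 1 / (1 + [H⁺]/K1 + K2/[H⁺]) = 1 / (1 + 10^-0.85 + 10^-1.97)
   = 1 / (1 + 0.14125 + 0.010715) = 1/1.1520 = 0.8681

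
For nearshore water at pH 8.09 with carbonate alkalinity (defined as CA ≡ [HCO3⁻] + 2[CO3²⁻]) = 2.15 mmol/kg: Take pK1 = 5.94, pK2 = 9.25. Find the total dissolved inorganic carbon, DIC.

DIC = 2.03 mmol/kg

CA = [HCO3⁻] + 2[CO3²⁻] = (α₁ + 2α₂)·DIC
At pH 8.09: [H⁺]/K1 = 10^-2.15 = 0.0070795, K2/[H⁺] = 10^-1.16 = 0.069183
α₁ = 1/(1 + 0.0070795 + 0.069183) = 1/1.0763 = 0.9291; α₂ = α₁·K2/[H⁺] = 0.06428
α₁ + 2α₂ = 1.0577
DIC = CA / (α₁ + 2α₂) = 2.15 / 1.0577 = 2.03 mmol/kg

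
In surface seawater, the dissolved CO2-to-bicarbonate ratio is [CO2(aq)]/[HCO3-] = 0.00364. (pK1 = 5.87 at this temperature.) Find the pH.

From K1 = [H⁺][HCO3-]/[CO2(aq)]:  pH = pK1 − log₁₀([CO2(aq)]/[HCO3-])
log₁₀(0.00364) = -2.439
pH = 5.87 − (-2.439) = 8.31

pH = 8.31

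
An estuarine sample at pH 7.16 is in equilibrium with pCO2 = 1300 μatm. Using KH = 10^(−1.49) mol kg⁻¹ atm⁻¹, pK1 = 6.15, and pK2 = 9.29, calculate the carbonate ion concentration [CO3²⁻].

[CO2*] = KH · pCO2 = 10^(−1.49) × 1300×10^-6 = 4.207×10^-5 mol/kg
α₀ = 1/(1 + K1/[H⁺] + K1K2/[H⁺]²) = 1/(1 + 10^+1.01 + 10^-1.12) = 0.08843
DIC = [CO2*]/α₀ = 4.207×10^-5 / 0.08843 = 0.4757 mmol/kg
[CO3²⁻] = α₂·DIC; α₂ = 0.006708, so [CO3²⁻] = 0.006708 × 0.4757 = 0.00319 mmol/kg = 3.19 μmol/kg

[CO3²⁻] = 3.19 μmol/kg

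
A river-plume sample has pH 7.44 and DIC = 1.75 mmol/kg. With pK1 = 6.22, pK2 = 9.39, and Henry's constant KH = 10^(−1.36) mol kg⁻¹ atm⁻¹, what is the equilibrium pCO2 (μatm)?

α₀ = 1 / (1 + K1/[H⁺] + K1K2/[H⁺]²) = 1 / (1 + 10^+1.22 + 10^-0.73)
   = 1 / (1 + 16.596 + 0.18621) = 1/17.782 = 0.05624
[CO2*] = α₀ × DIC = 0.05624 × 1.75 = 0.09841 mmol/kg
pCO2 = [CO2*]/KH = 9.841×10^-5 / 4.365×10^-2 = 2250 μatm

pCO2 = 2250 μatm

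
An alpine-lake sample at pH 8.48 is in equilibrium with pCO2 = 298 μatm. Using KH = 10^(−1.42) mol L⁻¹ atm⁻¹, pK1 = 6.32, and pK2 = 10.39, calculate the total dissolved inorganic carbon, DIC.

[CO2*] = KH · pCO2 = 10^(−1.42) × 298×10^-6 = 1.133×10^-5 mol/L
α₀ = 1/(1 + K1/[H⁺] + K1K2/[H⁺]²) = 1/(1 + 10^+2.16 + 10^+0.25) = 0.006788
DIC = [CO2*]/α₀ = 1.133×10^-5 / 0.006788 = 1.67 mmol/L

DIC = 1.67 mmol/L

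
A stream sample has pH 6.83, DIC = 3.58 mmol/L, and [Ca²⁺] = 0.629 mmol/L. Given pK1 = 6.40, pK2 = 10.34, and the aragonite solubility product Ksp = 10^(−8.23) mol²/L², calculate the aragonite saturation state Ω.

Ω = 0.0861

α₂ = 1 / (1 + [H⁺]/K2 + [H⁺]²/(K1K2)) = 1 / (1 + 10^+3.51 + 10^+3.08)
   = 1 / (1 + 3235.9 + 1202.3) = 1/4439.2 = 0.0002253
[CO3²⁻] = α₂ × DIC = 0.0002253 × 3.58 = 0.0008065 mmol/L = 0.8065 μmol/L
Ksp = 10^(−8.23) = 5.888×10^-9
Ω = [Ca²⁺][CO3²⁻]/Ksp = (0.629×10^-3)(8.065×10^-7) / 5.888×10^-9 = 0.0861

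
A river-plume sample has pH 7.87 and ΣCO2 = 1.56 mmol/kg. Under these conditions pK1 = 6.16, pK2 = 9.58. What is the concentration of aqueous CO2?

[CO2*] = 0.0293 mmol/kg

α₀ = 1 / (1 + K1/[H⁺] + K1K2/[H⁺]²) = 1 / (1 + 10^+1.71 + 10^+0.00)
   = 1 / (1 + 51.286 + 1.0000) = 1/53.286 = 0.01877
[CO2*] = α₀ × DIC = 0.01877 × 1.56 = 0.0293 mmol/kg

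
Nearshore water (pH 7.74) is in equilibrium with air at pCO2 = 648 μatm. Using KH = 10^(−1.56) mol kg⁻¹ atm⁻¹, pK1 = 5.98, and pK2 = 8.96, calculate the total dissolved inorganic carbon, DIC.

DIC = 1.11 mmol/kg

[CO2*] = KH · pCO2 = 10^(−1.56) × 648×10^-6 = 1.785×10^-5 mol/kg
α₀ = 1/(1 + K1/[H⁺] + K1K2/[H⁺]²) = 1/(1 + 10^+1.76 + 10^+0.54) = 0.01613
DIC = [CO2*]/α₀ = 1.785×10^-5 / 0.01613 = 1.11 mmol/kg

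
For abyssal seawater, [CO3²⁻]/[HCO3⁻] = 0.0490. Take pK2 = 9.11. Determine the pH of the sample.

pH = 7.80

From K2 = [H⁺][CO3²⁻]/[HCO3⁻]:  pH = pK2 + log₁₀([CO3²⁻]/[HCO3⁻])
log₁₀(0.0490) = -1.310
pH = 9.11 + (-1.310) = 7.80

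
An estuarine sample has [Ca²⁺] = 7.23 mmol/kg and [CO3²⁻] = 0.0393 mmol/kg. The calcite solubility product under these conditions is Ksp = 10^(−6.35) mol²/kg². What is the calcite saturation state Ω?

Ω = 0.636

Ksp = 10^(−6.35) = 4.467×10^-7
Ω = [Ca²⁺][CO3²⁻]/Ksp = (7.23×10^-3)(0.0393×10^-3) / 4.467×10^-7 = 0.636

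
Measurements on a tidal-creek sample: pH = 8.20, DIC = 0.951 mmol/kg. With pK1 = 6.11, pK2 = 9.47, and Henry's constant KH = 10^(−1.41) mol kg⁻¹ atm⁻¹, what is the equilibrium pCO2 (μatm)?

α₀ = 1 / (1 + K1/[H⁺] + K1K2/[H⁺]²) = 1 / (1 + 10^+2.09 + 10^+0.82)
   = 1 / (1 + 123.03 + 6.6069) = 1/130.63 = 0.007655
[CO2*] = α₀ × DIC = 0.007655 × 0.951 = 0.007280 mmol/kg = 7.280 μmol/kg
pCO2 = [CO2*]/KH = 7.280×10^-6 / 3.890×10^-2 = 187 μatm

pCO2 = 187 μatm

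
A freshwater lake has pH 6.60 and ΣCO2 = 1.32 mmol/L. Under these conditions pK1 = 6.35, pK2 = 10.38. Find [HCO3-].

[HCO3⁻] = 0.845 mmol/L

α₁ = 1 / (1 + [H⁺]/K1 + K2/[H⁺]) = 1 / (1 + 10^-0.25 + 10^-3.78)
   = 1 / (1 + 0.56234 + 0.00016596) = 1/1.5625 = 0.6400
[HCO3⁻] = α₁ × DIC = 0.6400 × 1.32 = 0.845 mmol/L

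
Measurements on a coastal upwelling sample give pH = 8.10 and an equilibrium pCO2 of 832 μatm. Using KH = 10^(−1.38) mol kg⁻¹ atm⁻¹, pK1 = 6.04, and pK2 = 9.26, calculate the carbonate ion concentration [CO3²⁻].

[CO3²⁻] = 0.276 mmol/kg

[CO2*] = KH · pCO2 = 10^(−1.38) × 832×10^-6 = 3.468×10^-5 mol/kg
α₀ = 1/(1 + K1/[H⁺] + K1K2/[H⁺]²) = 1/(1 + 10^+2.06 + 10^+0.90) = 0.008080
DIC = [CO2*]/α₀ = 3.468×10^-5 / 0.008080 = 4.292 mmol/kg
[CO3²⁻] = α₂·DIC; α₂ = 0.06418, so [CO3²⁻] = 0.06418 × 4.292 = 0.276 mmol/kg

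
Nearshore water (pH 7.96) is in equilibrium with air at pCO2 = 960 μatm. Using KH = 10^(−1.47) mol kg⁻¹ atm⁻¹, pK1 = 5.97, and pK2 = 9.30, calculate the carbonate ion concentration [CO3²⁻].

[CO2*] = KH · pCO2 = 10^(−1.47) × 960×10^-6 = 3.253×10^-5 mol/kg
α₀ = 1/(1 + K1/[H⁺] + K1K2/[H⁺]²) = 1/(1 + 10^+1.99 + 10^+0.65) = 0.009691
DIC = [CO2*]/α₀ = 3.253×10^-5 / 0.009691 = 3.357 mmol/kg
[CO3²⁻] = α₂·DIC; α₂ = 0.04329, so [CO3²⁻] = 0.04329 × 3.357 = 0.145 mmol/kg

[CO3²⁻] = 0.145 mmol/kg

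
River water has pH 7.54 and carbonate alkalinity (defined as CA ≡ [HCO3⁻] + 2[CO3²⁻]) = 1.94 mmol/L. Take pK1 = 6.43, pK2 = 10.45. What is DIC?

DIC = 2.09 mmol/L

CA = [HCO3⁻] + 2[CO3²⁻] = (α₁ + 2α₂)·DIC
At pH 7.54: [H⁺]/K1 = 10^-1.11 = 0.077625, K2/[H⁺] = 10^-2.91 = 0.0012303
α₁ = 1/(1 + 0.077625 + 0.0012303) = 1/1.0789 = 0.9269; α₂ = α₁·K2/[H⁺] = 0.001140
α₁ + 2α₂ = 0.9292
DIC = CA / (α₁ + 2α₂) = 1.94 / 0.9292 = 2.09 mmol/L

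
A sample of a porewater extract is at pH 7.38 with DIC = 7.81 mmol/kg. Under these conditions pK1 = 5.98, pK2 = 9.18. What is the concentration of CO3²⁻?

[CO3²⁻] = 0.117 mmol/kg

α₂ = 1 / (1 + [H⁺]/K2 + [H⁺]²/(K1K2)) = 1 / (1 + 10^+1.80 + 10^+0.40)
   = 1 / (1 + 63.096 + 2.5119) = 1/66.608 = 0.01501
[CO3²⁻] = α₂ × DIC = 0.01501 × 7.81 = 0.117 mmol/kg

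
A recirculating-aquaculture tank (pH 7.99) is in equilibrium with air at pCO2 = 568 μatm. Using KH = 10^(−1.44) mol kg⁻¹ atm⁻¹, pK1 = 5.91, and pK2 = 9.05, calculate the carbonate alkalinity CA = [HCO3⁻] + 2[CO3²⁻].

CA = 2.91 mmol/kg

[CO2*] = KH · pCO2 = 10^(−1.44) × 568×10^-6 = 2.062×10^-5 mol/kg
α₀ = 1/(1 + K1/[H⁺] + K1K2/[H⁺]²) = 1/(1 + 10^+2.08 + 10^+1.02) = 0.007593
DIC = [CO2*]/α₀ = 2.062×10^-5 / 0.007593 = 2.716 mmol/kg
CA = (α₁ + 2α₂)·DIC = (0.9129 + 2×0.07951) × 2.716 = 2.91 mmol/kg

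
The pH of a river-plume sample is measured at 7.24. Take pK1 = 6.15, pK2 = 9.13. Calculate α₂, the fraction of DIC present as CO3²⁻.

α₂ = 1 / (1 + [H⁺]/K2 + [H⁺]²/(K1K2)) = 1 / (1 + 10^+1.89 + 10^+0.80)
   = 1 / (1 + 77.625 + 6.3096) = 1/84.934 = 0.01177

α₂ = 0.0118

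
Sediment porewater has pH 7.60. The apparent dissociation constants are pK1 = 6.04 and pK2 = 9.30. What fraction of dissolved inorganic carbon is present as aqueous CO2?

α₀ = 0.0263

α₀ = 1 / (1 + K1/[H⁺] + K1K2/[H⁺]²) = 1 / (1 + 10^+1.56 + 10^-0.14)
   = 1 / (1 + 36.308 + 0.72444) = 1/38.032 = 0.02629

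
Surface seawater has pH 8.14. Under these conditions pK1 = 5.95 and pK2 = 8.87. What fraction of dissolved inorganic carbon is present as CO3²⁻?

α₂ = 1 / (1 + [H⁺]/K2 + [H⁺]²/(K1K2)) = 1 / (1 + 10^+0.73 + 10^-1.46)
   = 1 / (1 + 5.3703 + 0.034674) = 1/6.4050 = 0.1561

α₂ = 0.156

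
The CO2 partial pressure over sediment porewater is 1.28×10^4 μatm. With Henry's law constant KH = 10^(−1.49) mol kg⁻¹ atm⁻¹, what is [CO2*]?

KH = 10^(−1.49) = 3.236×10^-2 mol kg⁻¹ atm⁻¹
[CO2*] = KH · pCO2 = 3.236×10^-2 × 1.28×10^4×10^-6 atm = 4.14×10^-4 mol/kg

[CO2*] = 414 μmol/kg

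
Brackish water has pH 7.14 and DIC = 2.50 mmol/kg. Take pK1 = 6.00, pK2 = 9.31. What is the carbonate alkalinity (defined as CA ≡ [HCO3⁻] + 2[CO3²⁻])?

CA = 2.35 mmol/kg

CA = [HCO3⁻] + 2[CO3²⁻] = (α₁ + 2α₂)·DIC
At pH 7.14: [H⁺]/K1 = 10^-1.14 = 0.072444, K2/[H⁺] = 10^-2.17 = 0.0067608
α₁ = 1/(1 + 0.072444 + 0.0067608) = 1/1.0792 = 0.9266; α₂ = α₁·K2/[H⁺] = 0.006265
α₁ + 2α₂ = 0.9391
CA = 0.9391 × 2.50 = 2.35 mmol/kg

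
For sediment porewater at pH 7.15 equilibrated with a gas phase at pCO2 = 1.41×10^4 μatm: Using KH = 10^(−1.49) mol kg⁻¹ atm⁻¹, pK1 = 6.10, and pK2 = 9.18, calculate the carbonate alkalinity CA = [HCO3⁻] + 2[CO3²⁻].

[CO2*] = KH · pCO2 = 10^(−1.49) × 1.41×10^4×10^-6 = 4.563×10^-4 mol/kg
α₀ = 1/(1 + K1/[H⁺] + K1K2/[H⁺]²) = 1/(1 + 10^+1.05 + 10^-0.98) = 0.08114
DIC = [CO2*]/α₀ = 4.563×10^-4 / 0.08114 = 5.623 mmol/kg
CA = (α₁ + 2α₂)·DIC = (0.9104 + 2×0.008496) × 5.623 = 5.21 mmol/kg

CA = 5.21 mmol/kg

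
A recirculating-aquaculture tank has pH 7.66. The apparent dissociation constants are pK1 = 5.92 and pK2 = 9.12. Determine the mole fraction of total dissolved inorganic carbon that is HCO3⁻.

α₁ = 1 / (1 + [H⁺]/K1 + K2/[H⁺]) = 1 / (1 + 10^-1.74 + 10^-1.46)
   = 1 / (1 + 0.018197 + 0.034674) = 1/1.0529 = 0.9498

α₁ = 0.950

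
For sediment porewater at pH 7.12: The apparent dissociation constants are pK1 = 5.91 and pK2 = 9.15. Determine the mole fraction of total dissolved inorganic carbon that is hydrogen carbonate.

α₁ = 0.934

α₁ = 1 / (1 + [H⁺]/K1 + K2/[H⁺]) = 1 / (1 + 10^-1.21 + 10^-2.03)
   = 1 / (1 + 0.061660 + 0.0093325) = 1/1.0710 = 0.9337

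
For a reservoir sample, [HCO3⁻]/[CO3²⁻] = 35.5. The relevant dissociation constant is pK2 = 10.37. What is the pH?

From K2 = [H⁺][CO3²⁻]/[HCO3⁻]:  pH = pK2 − log₁₀([HCO3⁻]/[CO3²⁻])
log₁₀(35.5) = +1.550
pH = 10.37 − (+1.550) = 8.82

pH = 8.82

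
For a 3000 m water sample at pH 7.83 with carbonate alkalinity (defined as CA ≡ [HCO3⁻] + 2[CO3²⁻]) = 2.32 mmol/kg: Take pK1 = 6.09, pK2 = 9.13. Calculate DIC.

DIC = 2.25 mmol/kg

CA = [HCO3⁻] + 2[CO3²⁻] = (α₁ + 2α₂)·DIC
At pH 7.83: [H⁺]/K1 = 10^-1.74 = 0.018197, K2/[H⁺] = 10^-1.30 = 0.050119
α₁ = 1/(1 + 0.018197 + 0.050119) = 1/1.0683 = 0.9361; α₂ = α₁·K2/[H⁺] = 0.04691
α₁ + 2α₂ = 1.0299
DIC = CA / (α₁ + 2α₂) = 2.32 / 1.0299 = 2.25 mmol/kg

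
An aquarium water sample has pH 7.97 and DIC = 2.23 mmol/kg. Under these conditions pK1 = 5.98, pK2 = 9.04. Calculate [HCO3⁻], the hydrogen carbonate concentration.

[HCO3⁻] = 2.04 mmol/kg

α₁ = 1 / (1 + [H⁺]/K1 + K2/[H⁺]) = 1 / (1 + 10^-1.99 + 10^-1.07)
   = 1 / (1 + 0.010233 + 0.085114) = 1/1.0953 = 0.9130
[HCO3⁻] = α₁ × DIC = 0.9130 × 2.23 = 2.04 mmol/kg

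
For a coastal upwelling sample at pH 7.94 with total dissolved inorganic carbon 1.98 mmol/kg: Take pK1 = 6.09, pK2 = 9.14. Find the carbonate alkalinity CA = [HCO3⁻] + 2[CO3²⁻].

CA = 2.07 mmol/kg

CA = [HCO3⁻] + 2[CO3²⁻] = (α₁ + 2α₂)·DIC
At pH 7.94: [H⁺]/K1 = 10^-1.85 = 0.014125, K2/[H⁺] = 10^-1.20 = 0.063096
α₁ = 1/(1 + 0.014125 + 0.063096) = 1/1.0772 = 0.9283; α₂ = α₁·K2/[H⁺] = 0.05857
α₁ + 2α₂ = 1.0455
CA = 1.0455 × 1.98 = 2.07 mmol/kg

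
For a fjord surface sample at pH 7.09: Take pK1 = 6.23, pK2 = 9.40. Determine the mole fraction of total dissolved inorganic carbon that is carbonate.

α₂ = 1 / (1 + [H⁺]/K2 + [H⁺]²/(K1K2)) = 1 / (1 + 10^+2.31 + 10^+1.45)
   = 1 / (1 + 204.17 + 28.184) = 1/233.36 = 0.004285

α₂ = 0.00429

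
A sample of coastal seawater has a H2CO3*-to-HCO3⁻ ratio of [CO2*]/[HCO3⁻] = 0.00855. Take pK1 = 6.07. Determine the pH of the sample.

From K1 = [H⁺][HCO3⁻]/[CO2*]:  pH = pK1 − log₁₀([CO2*]/[HCO3⁻])
log₁₀(0.00855) = -2.068
pH = 6.07 − (-2.068) = 8.14

pH = 8.14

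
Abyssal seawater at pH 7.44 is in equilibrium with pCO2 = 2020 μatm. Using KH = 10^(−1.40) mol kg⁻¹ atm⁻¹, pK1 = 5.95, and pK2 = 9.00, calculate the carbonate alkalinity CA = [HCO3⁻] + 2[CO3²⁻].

[CO2*] = KH · pCO2 = 10^(−1.40) × 2020×10^-6 = 8.042×10^-5 mol/kg
α₀ = 1/(1 + K1/[H⁺] + K1K2/[H⁺]²) = 1/(1 + 10^+1.49 + 10^-0.07) = 0.03053
DIC = [CO2*]/α₀ = 8.042×10^-5 / 0.03053 = 2.634 mmol/kg
CA = (α₁ + 2α₂)·DIC = (0.9435 + 2×0.02599) × 2.634 = 2.62 mmol/kg

CA = 2.62 mmol/kg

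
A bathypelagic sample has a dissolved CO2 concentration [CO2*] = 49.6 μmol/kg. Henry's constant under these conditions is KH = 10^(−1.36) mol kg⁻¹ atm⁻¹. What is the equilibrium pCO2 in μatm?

pCO2 = 1140 μatm

KH = 10^(−1.36) = 4.365×10^-2 mol kg⁻¹ atm⁻¹
pCO2 = [CO2*]/KH = 49.6×10^-6 / 4.365×10^-2 = 1.14×10^-3 atm = 1140 μatm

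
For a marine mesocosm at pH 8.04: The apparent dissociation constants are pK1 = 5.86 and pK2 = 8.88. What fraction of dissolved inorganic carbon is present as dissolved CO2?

α₀ = 1 / (1 + K1/[H⁺] + K1K2/[H⁺]²) = 1 / (1 + 10^+2.18 + 10^+1.34)
   = 1 / (1 + 151.36 + 21.878) = 1/174.23 = 0.005739

α₀ = 0.00574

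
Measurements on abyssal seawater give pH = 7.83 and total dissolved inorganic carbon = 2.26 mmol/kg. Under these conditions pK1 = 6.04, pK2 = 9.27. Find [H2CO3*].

[CO2*] = 0.0348 mmol/kg

α₀ = 1 / (1 + K1/[H⁺] + K1K2/[H⁺]²) = 1 / (1 + 10^+1.79 + 10^+0.35)
   = 1 / (1 + 61.660 + 2.2387) = 1/64.898 = 0.01541
[CO2*] = α₀ × DIC = 0.01541 × 2.26 = 0.0348 mmol/kg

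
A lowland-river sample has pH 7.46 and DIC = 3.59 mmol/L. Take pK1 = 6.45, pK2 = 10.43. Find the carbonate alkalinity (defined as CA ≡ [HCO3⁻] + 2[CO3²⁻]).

CA = 3.27 mmol/L

CA = [HCO3⁻] + 2[CO3²⁻] = (α₁ + 2α₂)·DIC
At pH 7.46: [H⁺]/K1 = 10^-1.01 = 0.097724, K2/[H⁺] = 10^-2.97 = 0.0010715
α₁ = 1/(1 + 0.097724 + 0.0010715) = 1/1.0988 = 0.9101; α₂ = α₁·K2/[H⁺] = 0.0009752
α₁ + 2α₂ = 0.9120
CA = 0.9120 × 3.59 = 3.27 mmol/L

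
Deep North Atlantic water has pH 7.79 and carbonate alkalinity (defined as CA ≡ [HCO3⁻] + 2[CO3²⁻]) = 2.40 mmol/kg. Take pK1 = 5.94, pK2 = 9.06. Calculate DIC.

CA = [HCO3⁻] + 2[CO3²⁻] = (α₁ + 2α₂)·DIC
At pH 7.79: [H⁺]/K1 = 10^-1.85 = 0.014125, K2/[H⁺] = 10^-1.27 = 0.053703
α₁ = 1/(1 + 0.014125 + 0.053703) = 1/1.0678 = 0.9365; α₂ = α₁·K2/[H⁺] = 0.05029
α₁ + 2α₂ = 1.0371
DIC = CA / (α₁ + 2α₂) = 2.40 / 1.0371 = 2.31 mmol/kg

DIC = 2.31 mmol/kg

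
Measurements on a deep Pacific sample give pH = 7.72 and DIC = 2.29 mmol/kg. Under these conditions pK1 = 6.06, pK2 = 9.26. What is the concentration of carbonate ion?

α₂ = 1 / (1 + [H⁺]/K2 + [H⁺]²/(K1K2)) = 1 / (1 + 10^+1.54 + 10^-0.12)
   = 1 / (1 + 34.674 + 0.75858) = 1/36.432 = 0.02745
[CO3²⁻] = α₂ × DIC = 0.02745 × 2.29 = 0.0629 mmol/kg

[CO3²⁻] = 0.0629 mmol/kg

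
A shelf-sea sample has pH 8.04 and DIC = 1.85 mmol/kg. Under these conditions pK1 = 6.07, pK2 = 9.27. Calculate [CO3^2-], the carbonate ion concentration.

α₂ = 1 / (1 + [H⁺]/K2 + [H⁺]²/(K1K2)) = 1 / (1 + 10^+1.23 + 10^-0.74)
   = 1 / (1 + 16.982 + 0.18197) = 1/18.164 = 0.05505
[CO3²⁻] = α₂ × DIC = 0.05505 × 1.85 = 0.102 mmol/kg

[CO3²⁻] = 0.102 mmol/kg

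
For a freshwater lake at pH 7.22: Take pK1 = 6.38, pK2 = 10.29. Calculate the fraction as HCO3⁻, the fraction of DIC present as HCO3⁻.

α₁ = 1 / (1 + [H⁺]/K1 + K2/[H⁺]) = 1 / (1 + 10^-0.84 + 10^-3.07)
   = 1 / (1 + 0.14454 + 0.00085114) = 1/1.1454 = 0.8731

α₁ = 0.873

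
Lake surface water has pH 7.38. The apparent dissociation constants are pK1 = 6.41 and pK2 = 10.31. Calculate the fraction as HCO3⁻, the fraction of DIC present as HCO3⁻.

α₁ = 0.902

α₁ = 1 / (1 + [H⁺]/K1 + K2/[H⁺]) = 1 / (1 + 10^-0.97 + 10^-2.93)
   = 1 / (1 + 0.10715 + 0.0011749) = 1/1.1083 = 0.9023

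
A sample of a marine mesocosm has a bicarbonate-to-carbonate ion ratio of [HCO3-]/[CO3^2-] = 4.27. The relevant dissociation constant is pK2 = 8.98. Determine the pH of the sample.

From K2 = [H⁺][CO3^2-]/[HCO3-]:  pH = pK2 − log₁₀([HCO3-]/[CO3^2-])
log₁₀(4.27) = +0.630
pH = 8.98 − (+0.630) = 8.35

pH = 8.35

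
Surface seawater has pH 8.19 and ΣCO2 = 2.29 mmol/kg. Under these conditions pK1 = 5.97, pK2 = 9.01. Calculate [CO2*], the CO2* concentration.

[CO2*] = 11.9 μmol/kg

α₀ = 1 / (1 + K1/[H⁺] + K1K2/[H⁺]²) = 1 / (1 + 10^+2.22 + 10^+1.40)
   = 1 / (1 + 165.96 + 25.119) = 1/192.08 = 0.005206
[CO2*] = α₀ × DIC = 0.005206 × 2.29 = 0.0119 mmol/kg = 11.9 μmol/kg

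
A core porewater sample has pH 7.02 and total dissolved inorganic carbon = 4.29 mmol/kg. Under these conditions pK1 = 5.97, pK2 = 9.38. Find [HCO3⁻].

α₁ = 1 / (1 + [H⁺]/K1 + K2/[H⁺]) = 1 / (1 + 10^-1.05 + 10^-2.36)
   = 1 / (1 + 0.089125 + 0.0043652) = 1/1.0935 = 0.9145
[HCO3⁻] = α₁ × DIC = 0.9145 × 4.29 = 3.92 mmol/kg

[HCO3⁻] = 3.92 mmol/kg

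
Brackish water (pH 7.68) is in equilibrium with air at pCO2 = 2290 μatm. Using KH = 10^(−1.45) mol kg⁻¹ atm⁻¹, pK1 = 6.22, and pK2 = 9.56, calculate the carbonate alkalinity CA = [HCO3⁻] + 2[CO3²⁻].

[CO2*] = KH · pCO2 = 10^(−1.45) × 2290×10^-6 = 8.125×10^-5 mol/kg
α₀ = 1/(1 + K1/[H⁺] + K1K2/[H⁺]²) = 1/(1 + 10^+1.46 + 10^-0.42) = 0.03309
DIC = [CO2*]/α₀ = 8.125×10^-5 / 0.03309 = 2.455 mmol/kg
CA = (α₁ + 2α₂)·DIC = (0.9543 + 2×0.01258) × 2.455 = 2.41 mmol/kg

CA = 2.41 mmol/kg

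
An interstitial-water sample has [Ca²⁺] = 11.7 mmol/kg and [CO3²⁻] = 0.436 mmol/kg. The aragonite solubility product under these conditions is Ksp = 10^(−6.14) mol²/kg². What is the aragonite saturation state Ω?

Ksp = 10^(−6.14) = 7.244×10^-7
Ω = [Ca²⁺][CO3²⁻]/Ksp = (11.7×10^-3)(0.436×10^-3) / 7.244×10^-7 = 7.04

Ω = 7.04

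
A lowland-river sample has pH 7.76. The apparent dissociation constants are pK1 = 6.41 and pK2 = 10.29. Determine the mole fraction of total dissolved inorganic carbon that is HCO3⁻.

α₁ = 1 / (1 + [H⁺]/K1 + K2/[H⁺]) = 1 / (1 + 10^-1.35 + 10^-2.53)
   = 1 / (1 + 0.044668 + 0.0029512) = 1/1.0476 = 0.9545

α₁ = 0.955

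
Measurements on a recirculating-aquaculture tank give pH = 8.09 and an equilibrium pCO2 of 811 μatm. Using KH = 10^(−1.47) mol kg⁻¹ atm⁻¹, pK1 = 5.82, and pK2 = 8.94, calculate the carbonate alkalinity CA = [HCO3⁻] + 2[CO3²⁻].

[CO2*] = KH · pCO2 = 10^(−1.47) × 811×10^-6 = 2.748×10^-5 mol/kg
α₀ = 1/(1 + K1/[H⁺] + K1K2/[H⁺]²) = 1/(1 + 10^+2.27 + 10^+1.42) = 0.004684
DIC = [CO2*]/α₀ = 2.748×10^-5 / 0.004684 = 5.867 mmol/kg
CA = (α₁ + 2α₂)·DIC = (0.8721 + 2×0.1232) × 5.867 = 6.56 mmol/kg

CA = 6.56 mmol/kg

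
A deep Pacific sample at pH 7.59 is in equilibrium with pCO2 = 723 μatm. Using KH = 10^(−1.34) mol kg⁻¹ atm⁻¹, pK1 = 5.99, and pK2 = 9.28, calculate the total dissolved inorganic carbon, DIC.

[CO2*] = KH · pCO2 = 10^(−1.34) × 723×10^-6 = 3.305×10^-5 mol/kg
α₀ = 1/(1 + K1/[H⁺] + K1K2/[H⁺]²) = 1/(1 + 10^+1.60 + 10^-0.09) = 0.02402
DIC = [CO2*]/α₀ = 3.305×10^-5 / 0.02402 = 1.38 mmol/kg

DIC = 1.38 mmol/kg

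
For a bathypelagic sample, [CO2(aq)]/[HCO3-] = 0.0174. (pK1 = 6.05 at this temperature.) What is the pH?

From K1 = [H⁺][HCO3-]/[CO2(aq)]:  pH = pK1 − log₁₀([CO2(aq)]/[HCO3-])
log₁₀(0.0174) = -1.759
pH = 6.05 − (-1.759) = 7.81

pH = 7.81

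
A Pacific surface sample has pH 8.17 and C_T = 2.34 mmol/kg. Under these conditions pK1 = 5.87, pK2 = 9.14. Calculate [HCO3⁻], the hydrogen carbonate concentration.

α₁ = 1 / (1 + [H⁺]/K1 + K2/[H⁺]) = 1 / (1 + 10^-2.30 + 10^-0.97)
   = 1 / (1 + 0.0050119 + 0.10715) = 1/1.1122 = 0.8991
[HCO3⁻] = α₁ × DIC = 0.8991 × 2.34 = 2.10 mmol/kg

[HCO3⁻] = 2.10 mmol/kg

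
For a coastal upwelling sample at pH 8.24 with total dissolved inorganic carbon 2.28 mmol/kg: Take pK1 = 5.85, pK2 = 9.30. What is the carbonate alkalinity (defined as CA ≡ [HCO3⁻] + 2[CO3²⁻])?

CA = 2.45 mmol/kg

CA = [HCO3⁻] + 2[CO3²⁻] = (α₁ + 2α₂)·DIC
At pH 8.24: [H⁺]/K1 = 10^-2.39 = 0.0040738, K2/[H⁺] = 10^-1.06 = 0.087096
α₁ = 1/(1 + 0.0040738 + 0.087096) = 1/1.0912 = 0.9164; α₂ = α₁·K2/[H⁺] = 0.07982
α₁ + 2α₂ = 1.0761
CA = 1.0761 × 2.28 = 2.45 mmol/kg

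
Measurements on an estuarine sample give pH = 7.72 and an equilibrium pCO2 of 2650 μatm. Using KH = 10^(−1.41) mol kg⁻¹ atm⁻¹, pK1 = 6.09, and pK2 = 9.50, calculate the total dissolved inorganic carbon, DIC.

DIC = 4.57 mmol/kg

[CO2*] = KH · pCO2 = 10^(−1.41) × 2650×10^-6 = 1.031×10^-4 mol/kg
α₀ = 1/(1 + K1/[H⁺] + K1K2/[H⁺]²) = 1/(1 + 10^+1.63 + 10^-0.15) = 0.02254
DIC = [CO2*]/α₀ = 1.031×10^-4 / 0.02254 = 4.57 mmol/kg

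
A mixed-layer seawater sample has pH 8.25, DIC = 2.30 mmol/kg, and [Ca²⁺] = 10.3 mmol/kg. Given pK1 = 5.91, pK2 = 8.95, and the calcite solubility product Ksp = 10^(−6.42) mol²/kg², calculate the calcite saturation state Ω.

Ω = 10.3

α₂ = 1 / (1 + [H⁺]/K2 + [H⁺]²/(K1K2)) = 1 / (1 + 10^+0.70 + 10^-1.64)
   = 1 / (1 + 5.0119 + 0.022909) = 1/6.0348 = 0.1657
[CO3²⁻] = α₂ × DIC = 0.1657 × 2.30 = 0.3811 mmol/kg
Ksp = 10^(−6.42) = 3.802×10^-7
Ω = [Ca²⁺][CO3²⁻]/Ksp = (10.3×10^-3)(3.811×10^-4) / 3.802×10^-7 = 10.3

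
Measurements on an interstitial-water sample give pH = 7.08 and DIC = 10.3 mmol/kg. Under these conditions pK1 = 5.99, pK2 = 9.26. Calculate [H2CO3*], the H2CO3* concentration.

α₀ = 1 / (1 + K1/[H⁺] + K1K2/[H⁺]²) = 1 / (1 + 10^+1.09 + 10^-1.09)
   = 1 / (1 + 12.303 + 0.081283) = 1/13.384 = 0.07472
[CO2*] = α₀ × DIC = 0.07472 × 10.3 = 0.770 mmol/kg

[CO2*] = 0.770 mmol/kg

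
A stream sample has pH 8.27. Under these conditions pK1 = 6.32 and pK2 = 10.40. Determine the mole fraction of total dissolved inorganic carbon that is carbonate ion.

α₂ = 1 / (1 + [H⁺]/K2 + [H⁺]²/(K1K2)) = 1 / (1 + 10^+2.13 + 10^+0.18)
   = 1 / (1 + 134.90 + 1.5136) = 1/137.41 = 0.007277

α₂ = 0.00728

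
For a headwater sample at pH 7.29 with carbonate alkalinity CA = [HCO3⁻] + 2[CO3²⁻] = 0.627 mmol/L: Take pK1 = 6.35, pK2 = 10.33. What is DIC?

CA = [HCO3⁻] + 2[CO3²⁻] = (α₁ + 2α₂)·DIC
At pH 7.29: [H⁺]/K1 = 10^-0.94 = 0.11482, K2/[H⁺] = 10^-3.04 = 0.00091201
α₁ = 1/(1 + 0.11482 + 0.00091201) = 1/1.1157 = 0.8963; α₂ = α₁·K2/[H⁺] = 0.0008174
α₁ + 2α₂ = 0.8979
DIC = CA / (α₁ + 2α₂) = 0.627 / 0.8979 = 0.698 mmol/L

DIC = 0.698 mmol/L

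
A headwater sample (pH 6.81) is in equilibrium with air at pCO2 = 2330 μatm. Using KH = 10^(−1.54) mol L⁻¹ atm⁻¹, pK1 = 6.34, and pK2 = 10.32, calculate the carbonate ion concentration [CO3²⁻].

[CO3²⁻] = 0.0613 μmol/L

[CO2*] = KH · pCO2 = 10^(−1.54) × 2330×10^-6 = 6.720×10^-5 mol/L
α₀ = 1/(1 + K1/[H⁺] + K1K2/[H⁺]²) = 1/(1 + 10^+0.47 + 10^-3.04) = 0.2530
DIC = [CO2*]/α₀ = 6.720×10^-5 / 0.2530 = 0.2656 mmol/L
[CO3²⁻] = α₂·DIC; α₂ = 0.0002308, so [CO3²⁻] = 0.0002308 × 0.2656 = 6.13×10^-5 mmol/L = 0.0613 μmol/L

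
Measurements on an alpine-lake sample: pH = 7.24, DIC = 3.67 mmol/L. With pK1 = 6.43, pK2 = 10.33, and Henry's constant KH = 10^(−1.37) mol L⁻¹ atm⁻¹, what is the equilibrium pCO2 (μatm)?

α₀ = 1 / (1 + K1/[H⁺] + K1K2/[H⁺]²) = 1 / (1 + 10^+0.81 + 10^-2.28)
   = 1 / (1 + 6.4565 + 0.0052481) = 1/7.4618 = 0.1340
[CO2*] = α₀ × DIC = 0.1340 × 3.67 = 0.4918 mmol/L
pCO2 = [CO2*]/KH = 4.918×10^-4 / 4.266×10^-2 = 1.15×10^4 μatm

pCO2 = 1.15×10^4 μatm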